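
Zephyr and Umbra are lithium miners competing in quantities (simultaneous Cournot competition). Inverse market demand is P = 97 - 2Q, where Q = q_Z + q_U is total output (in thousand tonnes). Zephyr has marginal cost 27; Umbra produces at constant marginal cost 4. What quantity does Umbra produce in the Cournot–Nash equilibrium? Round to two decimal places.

Zephyr's profit: π_Z = (97 - 2Q)q_Z - (27q_Z). Setting ∂π_Z/∂q_Z = 0: 70 - 4q_Z - 2(q_U) = 0.
Umbra's first-order condition: 93 - 4q_U - 2(q_Z) = 0.
Rearranging gives the reaction functions q_Z = (70 - 2q_U)/4 and q_U = (93 - 2q_Z)/4.
Solving the pair: q_Z = 47/6, q_U = 58/3.

19.33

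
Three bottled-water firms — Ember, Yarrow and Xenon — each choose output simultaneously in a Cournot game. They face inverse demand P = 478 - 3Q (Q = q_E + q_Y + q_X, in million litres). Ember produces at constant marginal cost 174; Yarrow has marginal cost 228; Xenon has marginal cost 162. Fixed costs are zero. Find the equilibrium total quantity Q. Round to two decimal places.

72.50

Ember's profit: π_E = (478 - 3Q)q_E - (174q_E). Setting ∂π_E/∂q_E = 0: 304 - 6q_E - 3(q_Y + q_X) = 0.
Yarrow's profit: π_Y = (478 - 3Q)q_Y - (228q_Y). Setting ∂π_Y/∂q_Y = 0: 250 - 6q_Y - 3(q_E + q_X) = 0.
Xenon's first-order condition: 316 - 6q_X - 3(q_E + q_Y) = 0.
Adding the 3 first-order conditions: 870 − 12Q = 0, so Q = 145/2.
Back-substituting: q_E = (304 − 435/2)/3 = 173/6, q_Y = (250 − 435/2)/3 = 65/6, q_X = (316 − 435/2)/3 = 197/6.
Total output Q = 173/6 + 65/6 + 197/6 = 145/2.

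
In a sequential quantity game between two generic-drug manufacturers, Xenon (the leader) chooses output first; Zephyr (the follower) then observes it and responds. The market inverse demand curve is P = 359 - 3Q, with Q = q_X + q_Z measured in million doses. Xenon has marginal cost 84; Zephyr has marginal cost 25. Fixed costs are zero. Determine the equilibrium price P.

138

Solve by backward induction. Given q_X, the follower Zephyr maximises π_Z = (359 - 3q_X - 3q_Z)q_Z - 25q_Z.
Setting the follower's marginal profit to zero, 334 - 3q_X - 6q_Z = 0, i.e. q_Z = (334 - 3q_X)/6.
The leader anticipates this reaction. Substituting into P = 359 - 3Q gives P = 192 - (3/2)q_X, so π_X = (192 - (3/2)q_X)q_X - 84q_X.
The leader's first-order condition 108 - 3q_X = 0 yields q_X = 36.
Then q_Z = (334 - 3·36)/6 = 113/3.
Total output Q = 221/3, so price P = 359 - 3·(221/3) = 138.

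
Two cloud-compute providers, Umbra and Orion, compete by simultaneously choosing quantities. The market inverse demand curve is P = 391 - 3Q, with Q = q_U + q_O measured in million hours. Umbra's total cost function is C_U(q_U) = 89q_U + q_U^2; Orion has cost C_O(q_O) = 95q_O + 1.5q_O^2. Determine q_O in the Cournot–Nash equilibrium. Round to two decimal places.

Umbra's profit: π_U = (391 - 3Q)q_U - (89q_U + q_U²). Setting ∂π_U/∂q_U = 0: 302 - 8q_U - 3(q_O) = 0.
Orion's profit: π_O = (391 - 3Q)q_O - (95q_O + (3/2)q_O²). Setting ∂π_O/∂q_O = 0: 296 - 9q_O - 3(q_U) = 0.
Best responses: q_U = (302 - 3q_O)/8, q_O = (296 - 3q_U)/9.
Solving the pair: q_U = 610/21, q_O = 1462/63.

23.21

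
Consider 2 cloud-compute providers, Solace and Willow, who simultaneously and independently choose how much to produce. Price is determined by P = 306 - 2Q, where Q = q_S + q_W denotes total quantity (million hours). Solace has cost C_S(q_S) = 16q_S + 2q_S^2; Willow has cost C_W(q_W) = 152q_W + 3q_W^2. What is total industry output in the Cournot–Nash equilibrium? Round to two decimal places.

42.68

Solace's profit: π_S = (306 - 2Q)q_S - (16q_S + 2q_S²). Setting ∂π_S/∂q_S = 0: 290 - 8q_S - 2(q_W) = 0.
Willow's profit: π_W = (306 - 2Q)q_W - (152q_W + 3q_W²). Setting ∂π_W/∂q_W = 0: 154 - 10q_W - 2(q_S) = 0.
Best responses: q_S = (290 - 2q_W)/8, q_W = (154 - 2q_S)/10.
Solving the pair: q_S = 648/19, q_W = 163/19.
Total output Q = 648/19 + 163/19 = 811/19.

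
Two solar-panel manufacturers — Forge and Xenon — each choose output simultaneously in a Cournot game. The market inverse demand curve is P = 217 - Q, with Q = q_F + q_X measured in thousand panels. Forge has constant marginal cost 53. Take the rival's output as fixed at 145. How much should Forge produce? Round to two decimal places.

With the rival's output fixed at 145, Forge's profit is π_F = (217 - 145 - q_F)q_F - (53q_F) = (72 - q_F)q_F - (53q_F).
∂π_F/∂q_F = 19 - 2q_F = 0, so q_F = 19/2.

9.50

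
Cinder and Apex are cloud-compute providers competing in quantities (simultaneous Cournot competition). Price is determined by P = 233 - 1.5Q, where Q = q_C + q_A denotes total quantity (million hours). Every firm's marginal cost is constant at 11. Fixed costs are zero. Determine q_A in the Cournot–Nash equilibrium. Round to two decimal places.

49.33

A representative firm's profit is π_i = q_i(233 - 1.5Q) - 11q_i.
First-order condition (treating rivals' output as given): 222 - 3q_i - (3/2)q_j = 0.
With identical firms every q_j equals q_i, so q_j = q_i and 222 = (9/2)q_i, giving q_i = 148/3.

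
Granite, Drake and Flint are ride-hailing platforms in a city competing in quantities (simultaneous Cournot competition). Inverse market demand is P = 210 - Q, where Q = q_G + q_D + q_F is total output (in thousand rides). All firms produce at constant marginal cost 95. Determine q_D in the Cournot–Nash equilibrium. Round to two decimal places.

28.75

A representative firm's profit is π_i = q_i(210 - Q) - 95q_i.
First-order condition (treating rivals' output as given): 115 - 2q_i - Σ_{j≠i} q_j = 0.
With identical firms every q_j equals q_i, so Σ_{j≠i} q_j = 2q_i and 115 = 4q_i, giving q_i = 115/4.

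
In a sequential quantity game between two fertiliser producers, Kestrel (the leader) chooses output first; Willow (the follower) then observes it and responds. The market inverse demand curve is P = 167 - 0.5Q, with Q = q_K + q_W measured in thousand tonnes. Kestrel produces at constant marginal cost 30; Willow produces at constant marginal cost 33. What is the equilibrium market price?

65

Solve by backward induction. Given q_K, the follower Willow maximises π_W = (167 - (1/2)q_K - (1/2)q_W)q_W - 33q_W.
Follower FOC: 134 - (1/2)q_K - q_W = 0, so q_W(q_K) = (134 - (1/2)q_K).
Kestrel substitutes q_W(q_K) into its own profit: π_K = q_K(167 - (1/2)q_K - (134 - (1/2)q_K)/2) - 30q_K = (100 - (1/4)q_K)q_K - 30q_K.
The leader's first-order condition 70 - (1/2)q_K = 0 yields q_K = 140.
Then q_W = (134 - (1/2)·140) = 64.
Total output Q = 204, so price P = 167 - (1/2)·204 = 65.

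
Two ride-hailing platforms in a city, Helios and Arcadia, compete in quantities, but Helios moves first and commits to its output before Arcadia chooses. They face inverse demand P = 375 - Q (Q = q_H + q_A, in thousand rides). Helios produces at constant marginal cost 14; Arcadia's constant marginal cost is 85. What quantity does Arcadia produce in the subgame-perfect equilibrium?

37

Solve by backward induction. Given q_H, the follower Arcadia maximises π_A = (375 - q_H - q_A)q_A - 85q_A.
∂π_A/∂q_A = 290 - q_H - 2q_A = 0 gives the reaction function q_A = (290 - q_H)/2.
Helios substitutes q_A(q_H) into its own profit: π_H = q_H(375 - q_H - (290 - q_H)/2) - 14q_H = (230 - (1/2)q_H)q_H - 14q_H.
Maximising: ∂π_H/∂q_H = 216 - q_H = 0, giving q_H = 216.
Then q_A = (290 - 216)/2 = 37.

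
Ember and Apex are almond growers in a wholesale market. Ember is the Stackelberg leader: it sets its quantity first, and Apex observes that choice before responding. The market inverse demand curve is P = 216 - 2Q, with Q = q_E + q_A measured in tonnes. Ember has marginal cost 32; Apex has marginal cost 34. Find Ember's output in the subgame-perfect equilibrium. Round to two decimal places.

46.50

The follower Apex best-responds to any q_E: π_A = (216 - 2Q)q_A - 34q_A.
∂π_A/∂q_A = 182 - 2q_E - 4q_A = 0 gives the reaction function q_A = (182 - 2q_E)/4.
The leader anticipates this reaction. Substituting into P = 216 - 2Q gives P = 125 - q_E, so π_E = (125 - q_E)q_E - 32q_E.
Leader FOC: 93 - 2q_E = 0, so q_E = 93/2.
Then q_A = (182 - 2·(93/2))/4 = 89/4.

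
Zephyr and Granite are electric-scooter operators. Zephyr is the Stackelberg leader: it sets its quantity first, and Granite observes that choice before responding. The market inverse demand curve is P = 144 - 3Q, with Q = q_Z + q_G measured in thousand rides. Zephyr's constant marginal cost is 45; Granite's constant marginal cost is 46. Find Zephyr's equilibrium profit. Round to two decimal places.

The follower Granite best-responds to any q_Z: π_G = (144 - 3Q)q_G - 46q_G.
∂π_G/∂q_G = 98 - 3q_Z - 6q_G = 0 gives the reaction function q_G = (98 - 3q_Z)/6.
The leader anticipates this reaction. Substituting into P = 144 - 3Q gives P = 95 - (3/2)q_Z, so π_Z = (95 - (3/2)q_Z)q_Z - 45q_Z.
Maximising: ∂π_Z/∂q_Z = 50 - 3q_Z = 0, giving q_Z = 50/3.
Then q_G = (98 - 3·(50/3))/6 = 8.
Price P = 144 - 3·(74/3) = 70.
Zephyr's profit: (70 - 45)·(50/3) = 1250/3.

416.67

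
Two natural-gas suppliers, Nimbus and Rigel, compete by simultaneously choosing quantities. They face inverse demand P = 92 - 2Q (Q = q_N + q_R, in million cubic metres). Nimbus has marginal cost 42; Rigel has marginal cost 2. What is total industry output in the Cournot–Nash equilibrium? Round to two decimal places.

Nimbus's profit: π_N = (92 - 2Q)q_N - (42q_N). Setting ∂π_N/∂q_N = 0: 50 - 4q_N - 2(q_R) = 0.
Rigel's first-order condition: 90 - 4q_R - 2(q_N) = 0.
So q_N = (50 - 2q_R)/4 and q_R = (90 - 2q_N)/4.
Substituting one into the other gives q_N = 5/3 and q_R = 65/3.
Total output Q = 5/3 + 65/3 = 70/3.

23.33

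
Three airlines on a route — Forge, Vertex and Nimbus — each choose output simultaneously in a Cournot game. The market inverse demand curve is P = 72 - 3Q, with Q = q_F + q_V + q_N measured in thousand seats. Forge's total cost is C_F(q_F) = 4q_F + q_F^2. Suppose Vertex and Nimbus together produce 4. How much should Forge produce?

7

With rivals' combined output fixed at 4, Forge's profit is π_F = (72 - 3·4 - 3q_F)q_F - (4q_F + q_F²) = (60 - 3q_F)q_F - (4q_F + q_F²).
∂π_F/∂q_F = 56 - 8q_F = 0, so q_F = 7.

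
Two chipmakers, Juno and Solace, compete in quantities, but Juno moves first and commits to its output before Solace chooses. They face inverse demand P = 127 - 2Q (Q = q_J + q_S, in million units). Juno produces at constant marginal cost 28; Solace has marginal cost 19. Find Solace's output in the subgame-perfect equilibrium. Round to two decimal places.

The follower Solace best-responds to any q_J: π_S = (127 - 2Q)q_S - 19q_S.
∂π_S/∂q_S = 108 - 2q_J - 4q_S = 0 gives the reaction function q_S = (108 - 2q_J)/4.
Juno substitutes q_S(q_J) into its own profit: π_J = q_J(127 - 2q_J - (108 - 2q_J)/2) - 28q_J = (73 - q_J)q_J - 28q_J.
The leader's first-order condition 45 - 2q_J = 0 yields q_J = 45/2.
Then q_S = (108 - 2·(45/2))/4 = 63/4.

15.75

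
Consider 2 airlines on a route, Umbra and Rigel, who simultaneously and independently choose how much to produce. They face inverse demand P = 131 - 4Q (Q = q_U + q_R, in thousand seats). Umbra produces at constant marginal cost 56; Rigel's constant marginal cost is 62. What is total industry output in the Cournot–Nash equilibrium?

Umbra's profit: π_U = (131 - 4Q)q_U - (56q_U). Setting ∂π_U/∂q_U = 0: 75 - 8q_U - 4(q_R) = 0.
Rigel's first-order condition: 69 - 8q_R - 4(q_U) = 0.
So q_U = (75 - 4q_R)/8 and q_R = (69 - 4q_U)/8.
Solving the pair: q_U = 27/4, q_R = 21/4.
Total output Q = 27/4 + 21/4 = 12.

12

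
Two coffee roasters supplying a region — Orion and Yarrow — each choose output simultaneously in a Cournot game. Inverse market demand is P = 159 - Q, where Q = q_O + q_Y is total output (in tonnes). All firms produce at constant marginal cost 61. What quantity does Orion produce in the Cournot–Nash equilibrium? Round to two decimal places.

Each firm earns π_i = (159 - Q)q_i - 61q_i.
Setting ∂π_i/∂q_i = 0 with rivals' quantities fixed: 98 - 2q_i - q_j = 0.
With identical firms every q_j equals q_i, so q_j = q_i and 98 = 3q_i, giving q_i = 98/3.

32.67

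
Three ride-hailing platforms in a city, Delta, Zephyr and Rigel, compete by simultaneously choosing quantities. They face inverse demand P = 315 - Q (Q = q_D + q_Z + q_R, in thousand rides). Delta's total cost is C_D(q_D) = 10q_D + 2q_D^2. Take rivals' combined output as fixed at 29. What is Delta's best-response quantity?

46

With rivals' combined output fixed at 29, Delta's profit is π_D = (315 - 29 - q_D)q_D - (10q_D + 2q_D²) = (286 - q_D)q_D - (10q_D + 2q_D²).
∂π_D/∂q_D = 276 - 6q_D = 0, so q_D = 46.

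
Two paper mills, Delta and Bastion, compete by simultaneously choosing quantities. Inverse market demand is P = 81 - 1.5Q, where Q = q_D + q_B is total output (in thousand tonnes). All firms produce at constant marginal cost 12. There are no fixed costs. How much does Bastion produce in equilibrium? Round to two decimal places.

15.33

Each firm earns π_i = (81 - 1.5Q)q_i - 12q_i.
Setting ∂π_i/∂q_i = 0 with rivals' quantities fixed: 69 - 3q_i - (3/2)q_j = 0.
By symmetry each firm produces the same amount; substituting q_j = q_i yields q_i = 69/(9/2) = 46/3.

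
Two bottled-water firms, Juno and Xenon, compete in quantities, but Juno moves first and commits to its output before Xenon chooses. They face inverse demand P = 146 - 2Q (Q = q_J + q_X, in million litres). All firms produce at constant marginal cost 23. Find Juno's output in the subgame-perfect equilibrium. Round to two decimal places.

30.75

The follower Xenon best-responds to any q_J: π_X = (146 - 2Q)q_X - 23q_X.
∂π_X/∂q_X = 123 - 2q_J - 4q_X = 0 gives the reaction function q_X = (123 - 2q_J)/4.
The leader anticipates this reaction. Substituting into P = 146 - 2Q gives P = 169/2 - q_J, so π_J = (169/2 - q_J)q_J - 23q_J.
The leader's first-order condition 123/2 - 2q_J = 0 yields q_J = 123/4.
Then q_X = (123 - 2·(123/4))/4 = 123/8.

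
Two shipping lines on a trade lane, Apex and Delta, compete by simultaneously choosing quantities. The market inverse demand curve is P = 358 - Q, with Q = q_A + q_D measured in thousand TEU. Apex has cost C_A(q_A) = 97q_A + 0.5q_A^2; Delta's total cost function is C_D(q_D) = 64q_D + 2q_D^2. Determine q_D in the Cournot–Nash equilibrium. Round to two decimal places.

36.53

Apex's profit: π_A = (358 - Q)q_A - (97q_A + (1/2)q_A²). Setting ∂π_A/∂q_A = 0: 261 - 3q_A - (q_D) = 0.
Delta's profit: π_D = (358 - Q)q_D - (64q_D + 2q_D²). Setting ∂π_D/∂q_D = 0: 294 - 6q_D - (q_A) = 0.
Best responses: q_A = (261 - q_D)/3, q_D = (294 - q_A)/6.
Substituting one into the other gives q_A = 1272/17 and q_D = 621/17.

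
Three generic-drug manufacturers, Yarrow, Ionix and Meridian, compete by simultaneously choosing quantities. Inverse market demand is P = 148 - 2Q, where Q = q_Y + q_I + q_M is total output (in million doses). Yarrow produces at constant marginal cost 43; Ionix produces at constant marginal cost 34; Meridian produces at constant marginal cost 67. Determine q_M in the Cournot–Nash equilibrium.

3

Yarrow's profit: π_Y = (148 - 2Q)q_Y - (43q_Y). Setting ∂π_Y/∂q_Y = 0: 105 - 4q_Y - 2(q_I + q_M) = 0.
Ionix's profit: π_I = (148 - 2Q)q_I - (34q_I). Setting ∂π_I/∂q_I = 0: 114 - 4q_I - 2(q_Y + q_M) = 0.
Meridian's first-order condition: 81 - 4q_M - 2(q_Y + q_I) = 0.
Adding the 3 first-order conditions: 300 − 8Q = 0, so Q = 75/2.
Back-substituting: q_Y = (105 − 75)/2 = 15, q_I = (114 − 75)/2 = 39/2, q_M = (81 − 75)/2 = 3.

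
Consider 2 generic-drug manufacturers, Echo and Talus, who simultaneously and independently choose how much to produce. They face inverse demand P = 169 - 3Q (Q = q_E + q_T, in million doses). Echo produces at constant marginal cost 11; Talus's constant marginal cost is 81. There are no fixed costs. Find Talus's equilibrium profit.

12

Echo's profit: π_E = (169 - 3Q)q_E - (11q_E). Setting ∂π_E/∂q_E = 0: 158 - 6q_E - 3(q_T) = 0.
Talus's first-order condition: 88 - 6q_T - 3(q_E) = 0.
Best responses: q_E = (158 - 3q_T)/6, q_T = (88 - 3q_E)/6.
Substituting one into the other gives q_E = 76/3 and q_T = 2.
Price P = 169 - 3·(82/3) = 87.
Talus's profit: (87 - 81)·2 = 12.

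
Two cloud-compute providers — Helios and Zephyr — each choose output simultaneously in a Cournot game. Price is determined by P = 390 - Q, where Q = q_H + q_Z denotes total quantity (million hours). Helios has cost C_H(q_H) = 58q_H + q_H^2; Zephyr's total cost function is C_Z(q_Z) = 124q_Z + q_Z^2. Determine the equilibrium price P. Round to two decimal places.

270.40

Helios's profit: π_H = (390 - Q)q_H - (58q_H + q_H²). Setting ∂π_H/∂q_H = 0: 332 - 4q_H - (q_Z) = 0.
Zephyr's profit: π_Z = (390 - Q)q_Z - (124q_Z + q_Z²). Setting ∂π_Z/∂q_Z = 0: 266 - 4q_Z - (q_H) = 0.
So q_H = (332 - q_Z)/4 and q_Z = (266 - q_H)/4.
Solving the pair: q_H = 354/5, q_Z = 244/5.
Total output Q = 598/5, so price P = 390 - 598/5 = 1352/5.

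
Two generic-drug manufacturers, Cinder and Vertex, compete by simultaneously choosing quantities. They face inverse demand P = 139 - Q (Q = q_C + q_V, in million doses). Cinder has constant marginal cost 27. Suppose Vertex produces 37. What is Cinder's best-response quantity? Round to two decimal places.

37.50

With the rival's output fixed at 37, Cinder's profit is π_C = (139 - 37 - q_C)q_C - (27q_C) = (102 - q_C)q_C - (27q_C).
∂π_C/∂q_C = 75 - 2q_C = 0, so q_C = 75/2.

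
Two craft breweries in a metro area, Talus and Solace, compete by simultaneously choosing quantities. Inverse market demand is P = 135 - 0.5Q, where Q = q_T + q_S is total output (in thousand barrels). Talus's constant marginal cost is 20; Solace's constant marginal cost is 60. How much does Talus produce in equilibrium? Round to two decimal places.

Talus's profit: π_T = (135 - 0.5Q)q_T - (20q_T). Setting ∂π_T/∂q_T = 0: 115 - q_T - (1/2)(q_S) = 0.
Solace's first-order condition: 75 - q_S - (1/2)(q_T) = 0.
So q_T = (115 - (1/2)q_S) and q_S = (75 - (1/2)q_T).
Substituting one into the other gives q_T = 310/3 and q_S = 70/3.

103.33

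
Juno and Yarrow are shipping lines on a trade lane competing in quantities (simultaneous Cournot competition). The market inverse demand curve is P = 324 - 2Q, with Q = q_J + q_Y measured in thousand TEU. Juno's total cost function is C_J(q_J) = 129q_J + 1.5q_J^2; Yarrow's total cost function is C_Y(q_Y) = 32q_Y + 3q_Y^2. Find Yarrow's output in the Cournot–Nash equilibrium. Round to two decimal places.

25.06

Juno's profit: π_J = (324 - 2Q)q_J - (129q_J + (3/2)q_J²). Setting ∂π_J/∂q_J = 0: 195 - 7q_J - 2(q_Y) = 0.
Yarrow's profit: π_Y = (324 - 2Q)q_Y - (32q_Y + 3q_Y²). Setting ∂π_Y/∂q_Y = 0: 292 - 10q_Y - 2(q_J) = 0.
Best responses: q_J = (195 - 2q_Y)/7, q_Y = (292 - 2q_J)/10.
Solving the pair: q_J = 683/33, q_Y = 827/33.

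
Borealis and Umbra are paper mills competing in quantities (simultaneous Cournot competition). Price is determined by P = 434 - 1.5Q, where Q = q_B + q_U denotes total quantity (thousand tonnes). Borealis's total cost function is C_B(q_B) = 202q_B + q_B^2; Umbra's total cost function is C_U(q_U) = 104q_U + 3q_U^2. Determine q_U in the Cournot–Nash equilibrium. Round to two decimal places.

30.46

Borealis's profit: π_B = (434 - 1.5Q)q_B - (202q_B + q_B²). Setting ∂π_B/∂q_B = 0: 232 - 5q_B - (3/2)(q_U) = 0.
Umbra's first-order condition: 330 - 9q_U - (3/2)(q_B) = 0.
Rearranging gives the reaction functions q_B = (232 - (3/2)q_U)/5 and q_U = (330 - (3/2)q_B)/9.
Solving the pair: q_B = 708/19, q_U = 1736/57.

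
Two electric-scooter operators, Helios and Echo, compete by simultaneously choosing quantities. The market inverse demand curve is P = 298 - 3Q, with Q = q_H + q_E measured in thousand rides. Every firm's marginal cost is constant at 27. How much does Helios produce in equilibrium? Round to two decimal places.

30.11

Each firm earns π_i = (298 - 3Q)q_i - 27q_i.
First-order condition (treating rivals' output as given): 271 - 6q_i - 3q_j = 0.
By symmetry each firm produces the same amount; substituting q_j = q_i yields q_i = 271/9.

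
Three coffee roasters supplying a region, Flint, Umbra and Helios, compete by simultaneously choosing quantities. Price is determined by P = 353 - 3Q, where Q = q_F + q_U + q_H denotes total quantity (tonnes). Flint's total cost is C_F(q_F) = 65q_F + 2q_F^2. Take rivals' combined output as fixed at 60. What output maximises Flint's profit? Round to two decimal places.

10.80

With rivals' combined output fixed at 60, Flint's profit is π_F = (353 - 3·60 - 3q_F)q_F - (65q_F + 2q_F²) = (173 - 3q_F)q_F - (65q_F + 2q_F²).
∂π_F/∂q_F = 108 - 10q_F = 0, so q_F = 54/5.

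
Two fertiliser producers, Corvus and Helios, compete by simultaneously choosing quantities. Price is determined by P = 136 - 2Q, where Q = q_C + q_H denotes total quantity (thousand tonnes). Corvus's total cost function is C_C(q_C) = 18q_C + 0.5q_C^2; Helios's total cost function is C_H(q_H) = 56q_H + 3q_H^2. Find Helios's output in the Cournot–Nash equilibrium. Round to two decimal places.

3.57

Corvus's profit: π_C = (136 - 2Q)q_C - (18q_C + (1/2)q_C²). Setting ∂π_C/∂q_C = 0: 118 - 5q_C - 2(q_H) = 0.
Helios's profit: π_H = (136 - 2Q)q_H - (56q_H + 3q_H²). Setting ∂π_H/∂q_H = 0: 80 - 10q_H - 2(q_C) = 0.
Rearranging gives the reaction functions q_C = (118 - 2q_H)/5 and q_H = (80 - 2q_C)/10.
Solving the pair: q_C = 510/23, q_H = 82/23.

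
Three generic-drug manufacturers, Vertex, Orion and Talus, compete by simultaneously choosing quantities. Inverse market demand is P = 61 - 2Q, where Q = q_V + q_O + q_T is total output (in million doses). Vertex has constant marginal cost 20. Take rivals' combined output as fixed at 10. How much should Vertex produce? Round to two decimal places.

5.25

With rivals' combined output fixed at 10, Vertex's profit is π_V = (61 - 2·10 - 2q_V)q_V - (20q_V) = (41 - 2q_V)q_V - (20q_V).
∂π_V/∂q_V = 21 - 4q_V = 0, so q_V = 21/4.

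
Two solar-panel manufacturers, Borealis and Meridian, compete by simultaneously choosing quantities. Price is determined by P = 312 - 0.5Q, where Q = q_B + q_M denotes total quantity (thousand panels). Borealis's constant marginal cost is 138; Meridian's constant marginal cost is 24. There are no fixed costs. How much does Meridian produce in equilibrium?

268

Borealis's profit: π_B = (312 - 0.5Q)q_B - (138q_B). Setting ∂π_B/∂q_B = 0: 174 - q_B - (1/2)(q_M) = 0.
Meridian's profit: π_M = (312 - 0.5Q)q_M - (24q_M). Setting ∂π_M/∂q_M = 0: 288 - q_M - (1/2)(q_B) = 0.
Rearranging gives the reaction functions q_B = (174 - (1/2)q_M) and q_M = (288 - (1/2)q_B).
Substituting one into the other gives q_B = 40 and q_M = 268.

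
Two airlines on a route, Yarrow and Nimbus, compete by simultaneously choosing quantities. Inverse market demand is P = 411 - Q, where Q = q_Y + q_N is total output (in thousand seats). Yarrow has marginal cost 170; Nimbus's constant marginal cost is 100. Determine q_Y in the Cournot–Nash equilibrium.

57

Yarrow's profit: π_Y = (411 - Q)q_Y - (170q_Y). Setting ∂π_Y/∂q_Y = 0: 241 - 2q_Y - (q_N) = 0.
Nimbus's first-order condition: 311 - 2q_N - (q_Y) = 0.
Rearranging gives the reaction functions q_Y = (241 - q_N)/2 and q_N = (311 - q_Y)/2.
Substituting one into the other gives q_Y = 57 and q_N = 127.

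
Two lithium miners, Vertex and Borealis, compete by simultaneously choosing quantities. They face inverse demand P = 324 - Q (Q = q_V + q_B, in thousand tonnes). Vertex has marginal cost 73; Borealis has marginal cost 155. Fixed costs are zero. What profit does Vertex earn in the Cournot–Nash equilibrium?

12321

Vertex's profit: π_V = (324 - Q)q_V - (73q_V). Setting ∂π_V/∂q_V = 0: 251 - 2q_V - (q_B) = 0.
Borealis's profit: π_B = (324 - Q)q_B - (155q_B). Setting ∂π_B/∂q_B = 0: 169 - 2q_B - (q_V) = 0.
Best responses: q_V = (251 - q_B)/2, q_B = (169 - q_V)/2.
Substituting one into the other gives q_V = 111 and q_B = 29.
Price P = 324 - 140 = 184.
Vertex's profit: (184 - 73)·111 = 12321.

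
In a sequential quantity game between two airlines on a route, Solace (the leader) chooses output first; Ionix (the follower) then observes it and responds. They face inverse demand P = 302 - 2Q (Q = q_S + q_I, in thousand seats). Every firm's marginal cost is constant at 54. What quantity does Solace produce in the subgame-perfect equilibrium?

Solve by backward induction. Given q_S, the follower Ionix maximises π_I = (302 - 2q_S - 2q_I)q_I - 54q_I.
Follower FOC: 248 - 2q_S - 4q_I = 0, so q_I(q_S) = (248 - 2q_S)/4.
Solace substitutes q_I(q_S) into its own profit: π_S = q_S(302 - 2q_S - (248 - 2q_S)/2) - 54q_S = (178 - q_S)q_S - 54q_S.
Maximising: ∂π_S/∂q_S = 124 - 2q_S = 0, giving q_S = 62.
Then q_I = (248 - 2·62)/4 = 31.

62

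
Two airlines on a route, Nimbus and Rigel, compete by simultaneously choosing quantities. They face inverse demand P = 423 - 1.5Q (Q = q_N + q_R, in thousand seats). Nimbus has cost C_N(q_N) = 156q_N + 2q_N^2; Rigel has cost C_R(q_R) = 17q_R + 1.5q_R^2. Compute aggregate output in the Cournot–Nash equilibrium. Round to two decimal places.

86.40

Nimbus's profit: π_N = (423 - 1.5Q)q_N - (156q_N + 2q_N²). Setting ∂π_N/∂q_N = 0: 267 - 7q_N - (3/2)(q_R) = 0.
Rigel's profit: π_R = (423 - 1.5Q)q_R - (17q_R + (3/2)q_R²). Setting ∂π_R/∂q_R = 0: 406 - 6q_R - (3/2)(q_N) = 0.
So q_N = (267 - (3/2)q_R)/7 and q_R = (406 - (3/2)q_N)/6.
Substituting one into the other gives q_N = 1324/53 and q_R = 61.4214.
Total output Q = 1324/53 + 61.4214 = 86.4025.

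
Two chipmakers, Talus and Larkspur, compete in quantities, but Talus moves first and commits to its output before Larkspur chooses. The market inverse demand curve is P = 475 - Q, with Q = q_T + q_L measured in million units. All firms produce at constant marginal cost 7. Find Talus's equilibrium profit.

27378

Solve by backward induction. Given q_T, the follower Larkspur maximises π_L = (475 - q_T - q_L)q_L - 7q_L.
∂π_L/∂q_L = 468 - q_T - 2q_L = 0 gives the reaction function q_L = (468 - q_T)/2.
The leader anticipates this reaction. Substituting into P = 475 - Q gives P = 241 - (1/2)q_T, so π_T = (241 - (1/2)q_T)q_T - 7q_T.
The leader's first-order condition 234 - q_T = 0 yields q_T = 234.
Then q_L = (468 - 234)/2 = 117.
Price P = 475 - 351 = 124.
Talus's profit: (124 - 7)·234 = 27378.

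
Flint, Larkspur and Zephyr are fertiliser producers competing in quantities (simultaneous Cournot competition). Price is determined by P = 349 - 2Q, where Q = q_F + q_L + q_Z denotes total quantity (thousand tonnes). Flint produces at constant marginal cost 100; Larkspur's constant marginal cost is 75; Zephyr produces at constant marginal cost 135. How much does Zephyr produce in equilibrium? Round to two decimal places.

Flint's profit: π_F = (349 - 2Q)q_F - (100q_F). Setting ∂π_F/∂q_F = 0: 249 - 4q_F - 2(q_L + q_Z) = 0.
Larkspur's first-order condition: 274 - 4q_L - 2(q_F + q_Z) = 0.
Zephyr's profit: π_Z = (349 - 2Q)q_Z - (135q_Z). Setting ∂π_Z/∂q_Z = 0: 214 - 4q_Z - 2(q_F + q_L) = 0.
Summing all 3 equations gives 737 − 8Q = 0, hence Q = 737/8.
Back-substituting: q_F = (249 − 737/4)/2 = 259/8, q_L = (274 − 737/4)/2 = 359/8, q_Z = (214 − 737/4)/2 = 119/8.

14.88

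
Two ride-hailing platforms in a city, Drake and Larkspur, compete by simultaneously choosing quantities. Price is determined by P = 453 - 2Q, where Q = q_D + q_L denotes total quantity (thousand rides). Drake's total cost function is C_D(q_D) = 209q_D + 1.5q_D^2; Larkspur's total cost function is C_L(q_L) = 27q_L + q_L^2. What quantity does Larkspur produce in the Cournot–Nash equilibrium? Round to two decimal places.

65.63

Drake's profit: π_D = (453 - 2Q)q_D - (209q_D + (3/2)q_D²). Setting ∂π_D/∂q_D = 0: 244 - 7q_D - 2(q_L) = 0.
Larkspur's profit: π_L = (453 - 2Q)q_L - (27q_L + q_L²). Setting ∂π_L/∂q_L = 0: 426 - 6q_L - 2(q_D) = 0.
Rearranging gives the reaction functions q_D = (244 - 2q_L)/7 and q_L = (426 - 2q_D)/6.
Solving the pair: q_D = 306/19, q_L = 1247/19.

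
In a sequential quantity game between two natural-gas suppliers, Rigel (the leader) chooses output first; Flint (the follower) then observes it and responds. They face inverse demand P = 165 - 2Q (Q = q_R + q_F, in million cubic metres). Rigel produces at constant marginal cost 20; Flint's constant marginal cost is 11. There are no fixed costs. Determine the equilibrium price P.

Solve by backward induction. Given q_R, the follower Flint maximises π_F = (165 - 2q_R - 2q_F)q_F - 11q_F.
Follower FOC: 154 - 2q_R - 4q_F = 0, so q_F(q_R) = (154 - 2q_R)/4.
Rigel substitutes q_F(q_R) into its own profit: π_R = q_R(165 - 2q_R - (154 - 2q_R)/2) - 20q_R = (88 - q_R)q_R - 20q_R.
Maximising: ∂π_R/∂q_R = 68 - 2q_R = 0, giving q_R = 34.
Then q_F = (154 - 2·34)/4 = 43/2.
Total output Q = 111/2, so price P = 165 - 2·(111/2) = 54.

54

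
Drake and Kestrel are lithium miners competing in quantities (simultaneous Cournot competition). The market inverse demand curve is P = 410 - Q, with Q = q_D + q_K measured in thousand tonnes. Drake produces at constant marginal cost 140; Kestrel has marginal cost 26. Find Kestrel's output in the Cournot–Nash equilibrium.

166

Drake's profit: π_D = (410 - Q)q_D - (140q_D). Setting ∂π_D/∂q_D = 0: 270 - 2q_D - (q_K) = 0.
Kestrel's first-order condition: 384 - 2q_K - (q_D) = 0.
So q_D = (270 - q_K)/2 and q_K = (384 - q_D)/2.
Solving the pair: q_D = 52, q_K = 166.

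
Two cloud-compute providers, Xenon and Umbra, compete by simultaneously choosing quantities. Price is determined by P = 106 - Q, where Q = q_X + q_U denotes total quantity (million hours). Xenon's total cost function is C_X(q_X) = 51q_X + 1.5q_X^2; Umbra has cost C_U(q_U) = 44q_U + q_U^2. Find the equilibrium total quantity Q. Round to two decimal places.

21.74

Xenon's profit: π_X = (106 - Q)q_X - (51q_X + (3/2)q_X²). Setting ∂π_X/∂q_X = 0: 55 - 5q_X - (q_U) = 0.
Umbra's first-order condition: 62 - 4q_U - (q_X) = 0.
Best responses: q_X = (55 - q_U)/5, q_U = (62 - q_X)/4.
Substituting one into the other gives q_X = 158/19 and q_U = 255/19.
Total output Q = 158/19 + 255/19 = 413/19.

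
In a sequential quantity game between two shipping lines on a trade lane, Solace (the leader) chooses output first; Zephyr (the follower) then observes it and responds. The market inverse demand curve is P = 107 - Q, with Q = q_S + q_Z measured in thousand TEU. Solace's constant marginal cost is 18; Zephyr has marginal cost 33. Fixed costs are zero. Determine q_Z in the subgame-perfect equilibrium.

11

Solve by backward induction. Given q_S, the follower Zephyr maximises π_Z = (107 - q_S - q_Z)q_Z - 33q_Z.
∂π_Z/∂q_Z = 74 - q_S - 2q_Z = 0 gives the reaction function q_Z = (74 - q_S)/2.
The leader anticipates this reaction. Substituting into P = 107 - Q gives P = 70 - (1/2)q_S, so π_S = (70 - (1/2)q_S)q_S - 18q_S.
Leader FOC: 52 - q_S = 0, so q_S = 52.
Then q_Z = (74 - 52)/2 = 11.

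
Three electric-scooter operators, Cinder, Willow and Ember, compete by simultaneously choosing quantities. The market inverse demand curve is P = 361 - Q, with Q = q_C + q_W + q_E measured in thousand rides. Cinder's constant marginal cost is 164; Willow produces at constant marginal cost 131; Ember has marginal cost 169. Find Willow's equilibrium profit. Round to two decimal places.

Cinder's profit: π_C = (361 - Q)q_C - (164q_C). Setting ∂π_C/∂q_C = 0: 197 - 2q_C - (q_W + q_E) = 0.
Willow's profit: π_W = (361 - Q)q_W - (131q_W). Setting ∂π_W/∂q_W = 0: 230 - 2q_W - (q_C + q_E) = 0.
Ember's profit: π_E = (361 - Q)q_E - (169q_E). Setting ∂π_E/∂q_E = 0: 192 - 2q_E - (q_C + q_W) = 0.
Summing all 3 equations gives 619 − 4Q = 0, hence Q = 619/4.
Back-substituting: q_C = (197 − 619/4) = 169/4, q_W = (230 − 619/4) = 301/4, q_E = (192 − 619/4) = 149/4.
Price P = 361 - 619/4 = 825/4.
Willow's profit: (825/4 - 131)·(301/4) = 5662.5625.

5662.56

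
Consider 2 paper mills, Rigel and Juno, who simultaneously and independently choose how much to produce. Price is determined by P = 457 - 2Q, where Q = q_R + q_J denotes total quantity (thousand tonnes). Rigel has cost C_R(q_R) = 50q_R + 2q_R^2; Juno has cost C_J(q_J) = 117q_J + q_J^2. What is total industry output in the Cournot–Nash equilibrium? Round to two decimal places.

83.36

Rigel's profit: π_R = (457 - 2Q)q_R - (50q_R + 2q_R²). Setting ∂π_R/∂q_R = 0: 407 - 8q_R - 2(q_J) = 0.
Juno's profit: π_J = (457 - 2Q)q_J - (117q_J + q_J²). Setting ∂π_J/∂q_J = 0: 340 - 6q_J - 2(q_R) = 0.
Rearranging gives the reaction functions q_R = (407 - 2q_J)/8 and q_J = (340 - 2q_R)/6.
Solving the pair: q_R = 881/22, q_J = 953/22.
Total output Q = 881/22 + 953/22 = 917/11.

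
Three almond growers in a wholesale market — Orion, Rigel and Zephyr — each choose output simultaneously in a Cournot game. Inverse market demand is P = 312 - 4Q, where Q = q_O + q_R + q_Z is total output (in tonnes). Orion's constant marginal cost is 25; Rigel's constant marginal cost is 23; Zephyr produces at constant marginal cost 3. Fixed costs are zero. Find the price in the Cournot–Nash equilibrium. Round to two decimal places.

Orion's profit: π_O = (312 - 4Q)q_O - (25q_O). Setting ∂π_O/∂q_O = 0: 287 - 8q_O - 4(q_R + q_Z) = 0.
Rigel's profit: π_R = (312 - 4Q)q_R - (23q_R). Setting ∂π_R/∂q_R = 0: 289 - 8q_R - 4(q_O + q_Z) = 0.
Zephyr's first-order condition: 309 - 8q_Z - 4(q_O + q_R) = 0.
Adding the 3 first-order conditions: 885 − 16Q = 0, so Q = 885/16.
Back-substituting: q_O = (287 − 885/4)/4 = 263/16, q_R = (289 − 885/4)/4 = 271/16, q_Z = (309 − 885/4)/4 = 351/16.
Total output Q = 885/16, so price P = 312 - 4·(885/16) = 363/4.

90.75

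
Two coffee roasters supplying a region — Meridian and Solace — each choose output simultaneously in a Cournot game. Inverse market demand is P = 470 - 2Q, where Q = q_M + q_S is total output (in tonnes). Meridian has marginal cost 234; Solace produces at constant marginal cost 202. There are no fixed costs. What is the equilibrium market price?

302

Meridian's profit: π_M = (470 - 2Q)q_M - (234q_M). Setting ∂π_M/∂q_M = 0: 236 - 4q_M - 2(q_S) = 0.
Solace's profit: π_S = (470 - 2Q)q_S - (202q_S). Setting ∂π_S/∂q_S = 0: 268 - 4q_S - 2(q_M) = 0.
Rearranging gives the reaction functions q_M = (236 - 2q_S)/4 and q_S = (268 - 2q_M)/4.
Substituting one into the other gives q_M = 34 and q_S = 50.
Total output Q = 84, so price P = 470 - 2·84 = 302.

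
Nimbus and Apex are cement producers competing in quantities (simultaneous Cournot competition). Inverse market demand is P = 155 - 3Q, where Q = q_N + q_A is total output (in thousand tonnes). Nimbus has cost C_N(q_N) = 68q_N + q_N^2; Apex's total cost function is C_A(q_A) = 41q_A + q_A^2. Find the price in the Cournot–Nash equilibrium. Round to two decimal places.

100.18

Nimbus's profit: π_N = (155 - 3Q)q_N - (68q_N + q_N²). Setting ∂π_N/∂q_N = 0: 87 - 8q_N - 3(q_A) = 0.
Apex's profit: π_A = (155 - 3Q)q_A - (41q_A + q_A²). Setting ∂π_A/∂q_A = 0: 114 - 8q_A - 3(q_N) = 0.
So q_N = (87 - 3q_A)/8 and q_A = (114 - 3q_N)/8.
Solving the pair: q_N = 354/55, q_A = 651/55.
Total output Q = 201/11, so price P = 155 - 3·(201/11) = 1102/11.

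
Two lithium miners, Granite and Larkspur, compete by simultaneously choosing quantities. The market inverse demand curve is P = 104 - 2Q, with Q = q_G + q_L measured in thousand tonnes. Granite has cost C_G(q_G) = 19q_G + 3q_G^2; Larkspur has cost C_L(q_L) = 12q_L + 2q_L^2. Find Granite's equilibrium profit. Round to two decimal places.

Granite's profit: π_G = (104 - 2Q)q_G - (19q_G + 3q_G²). Setting ∂π_G/∂q_G = 0: 85 - 10q_G - 2(q_L) = 0.
Larkspur's profit: π_L = (104 - 2Q)q_L - (12q_L + 2q_L²). Setting ∂π_L/∂q_L = 0: 92 - 8q_L - 2(q_G) = 0.
Rearranging gives the reaction functions q_G = (85 - 2q_L)/10 and q_L = (92 - 2q_G)/8.
Substituting one into the other gives q_G = 124/19 and q_L = 375/38.
Price P = 104 - 2·(623/38) = 1353/19.
Granite's profit: (1353/19)·(124/19) - 19·(124/19) - 3(124/19)² = 212.9640.

212.96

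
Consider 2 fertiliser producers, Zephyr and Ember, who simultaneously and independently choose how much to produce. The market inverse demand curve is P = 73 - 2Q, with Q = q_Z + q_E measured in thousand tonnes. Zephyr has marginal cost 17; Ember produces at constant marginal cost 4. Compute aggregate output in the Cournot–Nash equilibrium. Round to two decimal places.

20.83

Zephyr's profit: π_Z = (73 - 2Q)q_Z - (17q_Z). Setting ∂π_Z/∂q_Z = 0: 56 - 4q_Z - 2(q_E) = 0.
Ember's profit: π_E = (73 - 2Q)q_E - (4q_E). Setting ∂π_E/∂q_E = 0: 69 - 4q_E - 2(q_Z) = 0.
So q_Z = (56 - 2q_E)/4 and q_E = (69 - 2q_Z)/4.
Solving the pair: q_Z = 43/6, q_E = 41/3.
Total output Q = 43/6 + 41/3 = 125/6.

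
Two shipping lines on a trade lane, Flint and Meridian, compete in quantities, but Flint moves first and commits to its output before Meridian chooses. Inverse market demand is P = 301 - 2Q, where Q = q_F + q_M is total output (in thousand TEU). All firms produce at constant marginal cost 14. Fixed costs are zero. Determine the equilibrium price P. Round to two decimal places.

85.75

Solve by backward induction. Given q_F, the follower Meridian maximises π_M = (301 - 2q_F - 2q_M)q_M - 14q_M.
Follower FOC: 287 - 2q_F - 4q_M = 0, so q_M(q_F) = (287 - 2q_F)/4.
The leader anticipates this reaction. Substituting into P = 301 - 2Q gives P = 315/2 - q_F, so π_F = (315/2 - q_F)q_F - 14q_F.
Leader FOC: 287/2 - 2q_F = 0, so q_F = 287/4.
Then q_M = (287 - 2·(287/4))/4 = 287/8.
Total output Q = 861/8, so price P = 301 - 2·(861/8) = 343/4.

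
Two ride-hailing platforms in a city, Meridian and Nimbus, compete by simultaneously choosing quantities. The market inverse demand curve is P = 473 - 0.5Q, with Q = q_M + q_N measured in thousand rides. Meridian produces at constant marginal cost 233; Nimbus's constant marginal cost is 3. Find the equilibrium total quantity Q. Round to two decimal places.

Meridian's profit: π_M = (473 - 0.5Q)q_M - (233q_M). Setting ∂π_M/∂q_M = 0: 240 - q_M - (1/2)(q_N) = 0.
Nimbus's profit: π_N = (473 - 0.5Q)q_N - (3q_N). Setting ∂π_N/∂q_N = 0: 470 - q_N - (1/2)(q_M) = 0.
Rearranging gives the reaction functions q_M = (240 - (1/2)q_N) and q_N = (470 - (1/2)q_M).
Solving the pair: q_M = 20/3, q_N = 1400/3.
Total output Q = 20/3 + 1400/3 = 1420/3.

473.33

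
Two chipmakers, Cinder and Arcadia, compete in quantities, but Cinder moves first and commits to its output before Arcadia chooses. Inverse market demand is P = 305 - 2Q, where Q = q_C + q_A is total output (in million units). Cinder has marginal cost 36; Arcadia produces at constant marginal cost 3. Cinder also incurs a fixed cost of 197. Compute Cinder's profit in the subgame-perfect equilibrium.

3284

Solve by backward induction. Given q_C, the follower Arcadia maximises π_A = (305 - 2q_C - 2q_A)q_A - 3q_A.
∂π_A/∂q_A = 302 - 2q_C - 4q_A = 0 gives the reaction function q_A = (302 - 2q_C)/4.
Cinder substitutes q_A(q_C) into its own profit: π_C = q_C(305 - 2q_C - (302 - 2q_C)/2) - 36q_C = (154 - q_C)q_C - 36q_C.
Leader FOC: 118 - 2q_C = 0, so q_C = 59.
Then q_A = (302 - 2·59)/4 = 46.
Price P = 305 - 2·105 = 95.
Cinder's profit: (95 - 36)·59 - 197 = 3284.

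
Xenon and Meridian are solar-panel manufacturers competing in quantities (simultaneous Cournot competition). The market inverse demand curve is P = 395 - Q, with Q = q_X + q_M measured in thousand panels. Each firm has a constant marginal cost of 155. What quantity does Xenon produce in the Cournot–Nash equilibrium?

A representative firm's profit is π_i = q_i(395 - Q) - 155q_i.
First-order condition (treating rivals' output as given): 240 - 2q_i - q_j = 0.
By symmetry each firm produces the same amount; substituting q_j = q_i yields q_i = 240/3 = 80.

80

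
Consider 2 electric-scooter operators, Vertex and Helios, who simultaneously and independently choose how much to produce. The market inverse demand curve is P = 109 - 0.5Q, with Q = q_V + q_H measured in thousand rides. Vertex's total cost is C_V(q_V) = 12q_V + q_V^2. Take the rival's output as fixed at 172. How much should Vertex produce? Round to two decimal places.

With the rival's output fixed at 172, Vertex's profit is π_V = (109 - (1/2)·172 - (1/2)q_V)q_V - (12q_V + q_V²) = (23 - (1/2)q_V)q_V - (12q_V + q_V²).
∂π_V/∂q_V = 11 - 3q_V = 0, so q_V = 11/3.

3.67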